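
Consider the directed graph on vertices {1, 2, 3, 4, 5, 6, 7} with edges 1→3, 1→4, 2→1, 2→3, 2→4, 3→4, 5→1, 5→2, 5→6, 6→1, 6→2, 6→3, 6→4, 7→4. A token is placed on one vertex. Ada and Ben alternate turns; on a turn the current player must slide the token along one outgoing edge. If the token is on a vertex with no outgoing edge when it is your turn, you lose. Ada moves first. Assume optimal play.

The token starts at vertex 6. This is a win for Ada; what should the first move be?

Move to 4.

Compute win/loss labels from the base case upward. A position with no move is L. Any other position is W if it can reach an L in one move, else L.
Every edge goes from a vertex to one that appears earlier in the order 4, 3, 1, 2, 6, 7, 5, so processing vertices in that order labels each vertex after all of its successors.
4: no outgoing edge → L
3: reaches L-position 4 → W
1: reaches L-position 4 → W
2: reaches L-position 4 → W
6: reaches L-position 4 → W
7: reaches L-position 4 → W
5: only reaches 6(W), 2(W), 1(W), all W → L
From 6, the L positions reachable in one move are: 4.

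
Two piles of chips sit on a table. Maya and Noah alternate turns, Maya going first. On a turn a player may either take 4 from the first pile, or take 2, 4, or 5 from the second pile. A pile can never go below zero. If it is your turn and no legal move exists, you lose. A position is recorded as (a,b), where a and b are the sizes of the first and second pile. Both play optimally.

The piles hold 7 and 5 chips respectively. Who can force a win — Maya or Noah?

Maya wins.

Label each position W (a win for the player to move) or L (a loss). A position with no legal move is L; any other position is W exactly when some move reaches an L, and L when every move reaches a W.
No move ever increases a pile, so every position that can arise here has a ≤ 7 and b ≤ 5; it is enough to label the cells with 0 ≤ a ≤ 7 and 0 ≤ b ≤ 5.
Every move lowers a or b (never raises either), so fill the grid row by row in increasing a, and left to right within a row: each cell's successors are then already labelled.
      b=0  b=1  b=2  b=3  b=4  b=5
a=0:    L    L    W    W    W    W
a=1:    L    L    W    W    W    W
a=2:    L    L    W    W    W    W
a=3:    L    L    W    W    W    W
a=4:    W    W    L    L    W    W
a=5:    W    W    L    L    W    W
a=6:    W    W    L    L    W    W
a=7:    W    W    L    L    W    W
Cells with no legal move (terminal, hence L): (0,0), (0,1), (1,0), (1,1), (2,0), (2,1), (3,0), (3,1).
The remaining L cells, each justified by listing all of its moves:
(4,2): →(0,2)(W), (4,0)(W) — all W, so L
(4,3): →(0,3)(W), (4,1)(W) — all W, so L
(5,2): →(1,2)(W), (5,0)(W) — all W, so L
(5,3): →(1,3)(W), (5,1)(W) — all W, so L
(6,2): →(2,2)(W), (6,0)(W) — all W, so L
(6,3): →(2,3)(W), (6,1)(W) — all W, so L
(7,2): →(3,2)(W), (7,0)(W) — all W, so L
(7,3): →(3,3)(W), (7,1)(W) — all W, so L
Every other cell has at least one move into one of the L cells above, so it is W.
From (7,5) Maya can move to (7,3), reaching an L position.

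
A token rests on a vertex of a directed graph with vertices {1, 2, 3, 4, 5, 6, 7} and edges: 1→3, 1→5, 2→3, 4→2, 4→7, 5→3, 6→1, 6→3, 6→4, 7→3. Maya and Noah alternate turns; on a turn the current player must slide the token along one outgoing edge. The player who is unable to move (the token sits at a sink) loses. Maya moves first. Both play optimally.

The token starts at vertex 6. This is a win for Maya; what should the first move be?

Use the standard recursion: the mover loses at a terminal position; elsewhere, the mover wins exactly when some move hands the opponent an L position.
Every edge goes from a vertex to one that appears earlier in the order 3, 7, 2, 4, 5, 1, 6, so processing vertices in that order labels each vertex after all of its successors.
3: no outgoing edge → L
7: →3(L), so W
2: →3(L), so W
4: →2(W), 7(W) — all W, so L
5: →3(L), so W
1: →3(L), so W
6: →4(L), so W
From 6, the L positions reachable in one move are: 4, 3. Any move reaching one of these is winning.

Move to 4.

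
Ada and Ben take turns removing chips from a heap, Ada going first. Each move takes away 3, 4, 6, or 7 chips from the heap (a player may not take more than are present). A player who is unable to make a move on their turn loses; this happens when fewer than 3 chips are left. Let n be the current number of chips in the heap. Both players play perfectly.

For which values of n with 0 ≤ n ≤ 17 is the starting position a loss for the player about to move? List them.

0, 1, 2, 10, 11, 12

Build the W/L table. Terminal = L. A non-terminal position is W if it has a move to some L; otherwise it is L.
n=0: no move → L
n=1: no move → L
n=2: no move → L
n=3: can move to 0, which is L ⇒ W
n=4: can move to 1, which is L ⇒ W
n=5: can move to 2, which is L ⇒ W
n=6: can move to 2, which is L ⇒ W
n=7: can move to 1, which is L ⇒ W
n=8: can move to 2, which is L ⇒ W
n=9: can move to 2, which is L ⇒ W
n=10: moves to 7(W), 6(W), 4(W), 3(W); every one is W ⇒ L
n=11: moves to 8(W), 7(W), 5(W), 4(W); every one is W ⇒ L
n=12: moves to 9(W), 8(W), 6(W), 5(W); every one is W ⇒ L
n=13: can move to 10, which is L ⇒ W
n=14: can move to 11, which is L ⇒ W
n=15: can move to 12, which is L ⇒ W
n=16: can move to 12, which is L ⇒ W
n=17: can move to 11, which is L ⇒ W
Reading off the rows marked L gives the requested list; there are 6 such values of n.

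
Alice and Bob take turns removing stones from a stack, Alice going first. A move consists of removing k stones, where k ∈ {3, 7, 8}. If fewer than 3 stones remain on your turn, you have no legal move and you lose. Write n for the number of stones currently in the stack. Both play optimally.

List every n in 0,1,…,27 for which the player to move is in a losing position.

Work bottom-up. With no move the player to move loses. Otherwise the position is W if at least one move leads to an L position for the opponent, and L if every move leads to a W.
n=0: no move → L
n=1: no move → L
n=2: no move → L
n=3: W (go to 0, an L position)
n=4: W (go to 1, an L position)
n=5: W (go to 2, an L position)
n=6: L (sole option 3(W) is W)
n=7: W (go to 0, an L position)
n=8: W (go to 1, an L position)
n=9: W (go to 6, an L position)
n=10: W (go to 2, an L position)
n=11: L (options 8(W), 4(W), 3(W) are all W)
n=12: L (options 9(W), 5(W), 4(W) are all W)
n=13: W (go to 6, an L position)
n=14: W (go to 11, an L position)
n=15: W (go to 12, an L position)
n=16: L (options 13(W), 9(W), 8(W) are all W)
n=17: L (options 14(W), 10(W), 9(W) are all W)
n=18: W (go to 11, an L position)
n=19: W (go to 16, an L position)
n=20: W (go to 17, an L position)
n=21: L (options 18(W), 14(W), 13(W) are all W)
n=22: L (options 19(W), 15(W), 14(W) are all W)
n=23: W (go to 16, an L position)
n=24: W (go to 21, an L position)
n=25: W (go to 22, an L position)
n=26: L (options 23(W), 19(W), 18(W) are all W)
n=27: L (options 24(W), 20(W), 19(W) are all W)
Reading off the rows marked L gives the requested list; there are 12 such values of n.

0, 1, 2, 6, 11, 12, 16, 17, 21, 22, 26, 27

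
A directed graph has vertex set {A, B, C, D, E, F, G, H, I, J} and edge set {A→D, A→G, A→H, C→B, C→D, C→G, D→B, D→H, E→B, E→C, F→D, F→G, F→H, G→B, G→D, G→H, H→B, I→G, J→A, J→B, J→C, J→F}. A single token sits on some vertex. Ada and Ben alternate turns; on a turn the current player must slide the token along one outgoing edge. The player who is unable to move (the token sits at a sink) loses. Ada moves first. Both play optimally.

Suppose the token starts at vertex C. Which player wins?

Ada wins.

Build the W/L table. Terminal = L. A non-terminal position is W if it has a move to some L; otherwise it is L.
Every edge goes from a vertex to one that appears earlier in the order B, H, D, G, F, C, A, J, E, I, so processing vertices in that order labels each vertex after all of its successors.
B: no outgoing edge → L
H: W (go to B, an L position)
D: W (go to B, an L position)
G: W (go to B, an L position)
F: L (options G(W), D(W), H(W) are all W)
C: W (go to B, an L position)
A: L (options G(W), D(W), H(W) are all W)
J: W (go to A, an L position)
E: W (go to B, an L position)
I: L (sole option G(W) is W)
From C Ada can move to B, reaching an L position.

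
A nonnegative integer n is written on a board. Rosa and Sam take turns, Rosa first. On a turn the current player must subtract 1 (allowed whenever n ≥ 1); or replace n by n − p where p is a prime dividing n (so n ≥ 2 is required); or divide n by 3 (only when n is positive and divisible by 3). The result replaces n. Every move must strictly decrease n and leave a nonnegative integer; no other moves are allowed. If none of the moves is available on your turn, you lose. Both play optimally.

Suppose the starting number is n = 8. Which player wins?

Compute win/loss labels from the base case upward. A position with no move is L. Any other position is W if it can reach an L in one move, else L.
n=0: no move → L
n=1: →0(L), so W
n=2: →0(L), so W
n=3: →0(L), so W
n=4: →2(W), 3(W) — all W, so L
n=5: →0(L), so W
n=6: →4(L), so W
n=7: →0(L), so W
n=8: →6(W), 7(W) — all W, so L
Every move from 8 reaches a W position, so the mover loses.

Sam wins.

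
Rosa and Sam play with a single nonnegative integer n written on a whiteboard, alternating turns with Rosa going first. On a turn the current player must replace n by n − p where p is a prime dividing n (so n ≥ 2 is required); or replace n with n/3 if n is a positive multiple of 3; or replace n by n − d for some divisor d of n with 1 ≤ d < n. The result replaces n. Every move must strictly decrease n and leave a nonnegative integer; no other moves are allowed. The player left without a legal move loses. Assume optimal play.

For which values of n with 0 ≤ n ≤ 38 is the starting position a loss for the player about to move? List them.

Compute win/loss labels from the base case upward. A position with no move is L. Any other position is W if it can reach an L in one move, else L.
n=0: no move → L
n=1: no move → L
n=2: reaches L-position 0 → W
n=3: reaches L-position 0 → W
n=4: only reaches 2(W), 3(W), all W → L
n=5: reaches L-position 0 → W
n=6: reaches L-position 4 → W
n=7: reaches L-position 0 → W
n=8: reaches L-position 4 → W
n=9: only reaches 3(W), 6(W), 8(W), all W → L
n=10: reaches L-position 9 → W
n=11: reaches L-position 0 → W
n=12: reaches L-position 4 → W
n=13: reaches L-position 0 → W
n=14: only reaches 7(W), 12(W), 13(W), all W → L
n=15: reaches L-position 14 → W
n=16: reaches L-position 14 → W
n=17: reaches L-position 0 → W
n=18: reaches L-position 9 → W
n=19: reaches L-position 0 → W
n=20: only reaches 10(W), 15(W), 16(W), 18(W), 19(W), all W → L
n=21: reaches L-position 14 → W
n=22: reaches L-position 20 → W
n=23: reaches L-position 0 → W
n=24: reaches L-position 20 → W
n=25: reaches L-position 20 → W
n=26: only reaches 13(W), 24(W), 25(W), all W → L
n=27: reaches L-position 9 → W
n=28: reaches L-position 14 → W
n=29: reaches L-position 0 → W
n=30: reaches L-position 20 → W
n=31: reaches L-position 0 → W
n=32: only reaches 16(W), 24(W), 28(W), 30(W), 31(W), all W → L
n=33: reaches L-position 32 → W
n=34: reaches L-position 32 → W
n=35: only reaches 28(W), 30(W), 34(W), all W → L
n=36: reaches L-position 32 → W
n=37: reaches L-position 0 → W
n=38: only reaches 19(W), 36(W), 37(W), all W → L
The losing starting values of n are exactly the entries labelled L in this table (10 of them).

0, 1, 4, 9, 14, 20, 26, 32, 35, 38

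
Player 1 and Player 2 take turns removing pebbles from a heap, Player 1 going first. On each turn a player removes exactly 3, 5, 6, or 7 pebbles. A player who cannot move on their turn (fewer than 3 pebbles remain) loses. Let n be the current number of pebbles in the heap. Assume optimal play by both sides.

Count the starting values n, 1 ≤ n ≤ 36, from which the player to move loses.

Compute win/loss labels from the base case upward. A position with no move is L. Any other position is W if it can reach an L in one move, else L.
n=0: no move → L
n=1: no move → L
n=2: no move → L
n=3: reaches L-position 0 → W
n=4: reaches L-position 1 → W
n=5: reaches L-position 2 → W
n=6: reaches L-position 1 → W
n=7: reaches L-position 2 → W
n=8: reaches L-position 2 → W
n=9: reaches L-position 2 → W
n=10: only reaches 7(W), 5(W), 4(W), 3(W), all W → L
n=11: only reaches 8(W), 6(W), 5(W), 4(W), all W → L
n=12: only reaches 9(W), 7(W), 6(W), 5(W), all W → L
n=13: reaches L-position 10 → W
n=14: reaches L-position 11 → W
n=15: reaches L-position 12 → W
n=16: reaches L-position 11 → W
n=17: reaches L-position 12 → W
n=18: reaches L-position 12 → W
n=19: reaches L-position 12 → W
n=20: only reaches 17(W), 15(W), 14(W), 13(W), all W → L
n=21: only reaches 18(W), 16(W), 15(W), 14(W), all W → L
n=22: only reaches 19(W), 17(W), 16(W), 15(W), all W → L
n=23: reaches L-position 20 → W
n=24: reaches L-position 21 → W
n=25: reaches L-position 22 → W
n=26: reaches L-position 21 → W
n=27: reaches L-position 22 → W
n=28: reaches L-position 22 → W
n=29: reaches L-position 22 → W
n=30: only reaches 27(W), 25(W), 24(W), 23(W), all W → L
n=31: only reaches 28(W), 26(W), 25(W), 24(W), all W → L
n=32: only reaches 29(W), 27(W), 26(W), 25(W), all W → L
n=33: reaches L-position 30 → W
n=34: reaches L-position 31 → W
n=35: reaches L-position 32 → W
n=36: reaches L-position 31 → W
L entries with 1 ≤ n ≤ 36 (n=0 is outside the asked range and is not counted): n = 1, 2, 10, 11, 12, 20, 21, 22, 30, 31, 32; that makes 11.

11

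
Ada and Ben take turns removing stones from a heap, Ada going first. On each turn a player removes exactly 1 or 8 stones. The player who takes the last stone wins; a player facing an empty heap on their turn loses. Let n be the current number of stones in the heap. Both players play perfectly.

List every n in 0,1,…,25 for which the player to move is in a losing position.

Work bottom-up. With no move the player to move loses. Otherwise the position is W if at least one move leads to an L position for the opponent, and L if every move leads to a W.
n=0: no move → L
n=1: W (go to 0, an L position)
n=2: L (sole option 1(W) is W)
n=3: W (go to 2, an L position)
n=4: L (sole option 3(W) is W)
n=5: W (go to 4, an L position)
n=6: L (sole option 5(W) is W)
n=7: W (go to 6, an L position)
n=8: W (go to 0, an L position)
n=9: L (options 8(W), 1(W) are all W)
n=10: W (go to 9, an L position)
n=11: L (options 10(W), 3(W) are all W)
n=12: W (go to 11, an L position)
n=13: L (options 12(W), 5(W) are all W)
n=14: W (go to 13, an L position)
n=15: L (options 14(W), 7(W) are all W)
n=16: W (go to 15, an L position)
n=17: W (go to 9, an L position)
n=18: L (options 17(W), 10(W) are all W)
n=19: W (go to 18, an L position)
n=20: L (options 19(W), 12(W) are all W)
n=21: W (go to 20, an L position)
n=22: L (options 21(W), 14(W) are all W)
n=23: W (go to 22, an L position)
n=24: L (options 23(W), 16(W) are all W)
n=25: W (go to 24, an L position)
Reading off the rows marked L gives the requested list; there are 12 such values of n.

0, 2, 4, 6, 9, 11, 13, 15, 18, 20, 22, 24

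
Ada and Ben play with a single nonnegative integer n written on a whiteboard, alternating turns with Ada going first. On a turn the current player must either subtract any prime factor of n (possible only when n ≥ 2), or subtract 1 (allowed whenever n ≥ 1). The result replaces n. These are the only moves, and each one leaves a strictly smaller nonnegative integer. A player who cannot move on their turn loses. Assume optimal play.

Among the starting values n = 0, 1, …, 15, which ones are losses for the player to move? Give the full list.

0, 4, 8, 12

Use the standard recursion: the mover loses at a terminal position; elsewhere, the mover wins exactly when some move hands the opponent an L position.
n=0: no move → L
n=1: reaches L-position 0 → W
n=2: reaches L-position 0 → W
n=3: reaches L-position 0 → W
n=4: only reaches 2(W), 3(W), all W → L
n=5: reaches L-position 0 → W
n=6: reaches L-position 4 → W
n=7: reaches L-position 0 → W
n=8: only reaches 6(W), 7(W), all W → L
n=9: reaches L-position 8 → W
n=10: reaches L-position 8 → W
n=11: reaches L-position 0 → W
n=12: only reaches 9(W), 10(W), 11(W), all W → L
n=13: reaches L-position 0 → W
n=14: reaches L-position 12 → W
n=15: reaches L-position 12 → W
The losing starting values of n are exactly the entries labelled L in this table (4 of them).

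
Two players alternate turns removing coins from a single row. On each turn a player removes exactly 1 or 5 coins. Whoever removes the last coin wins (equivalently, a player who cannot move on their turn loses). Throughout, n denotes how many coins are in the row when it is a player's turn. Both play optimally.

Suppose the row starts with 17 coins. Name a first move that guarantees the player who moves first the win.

Build the W/L table. Terminal = L. A non-terminal position is W if it has a move to some L; otherwise it is L.
n=0: no move → L
n=1: →0(L), so W
n=2: →1(W) only, which is W, so L
n=3: →2(L), so W
n=4: →3(W) only, which is W, so L
n=5: →4(L), so W
n=6: →5(W), 1(W) — all W, so L
n=7: →6(L), so W
n=8: →7(W), 3(W) — all W, so L
n=9: →8(L), so W
n=10: →9(W), 5(W) — all W, so L
n=11: →10(L), so W
n=12: →11(W), 7(W) — all W, so L
n=13: →12(L), so W
n=14: →13(W), 9(W) — all W, so L
n=15: →14(L), so W
n=16: →15(W), 11(W) — all W, so L
n=17: →16(L), so W
From 17, the L positions reachable in one move are: 16, 12. Any move reaching one of these is winning.

Remove 1, leaving 16.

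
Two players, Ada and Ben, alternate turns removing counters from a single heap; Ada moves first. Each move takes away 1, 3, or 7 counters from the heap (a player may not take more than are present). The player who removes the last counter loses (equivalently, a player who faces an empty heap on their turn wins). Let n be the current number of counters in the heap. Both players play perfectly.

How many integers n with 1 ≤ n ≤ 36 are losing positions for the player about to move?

18

Compute win/loss labels from the base case upward. A position with no move is W. Any other position is W if it can reach an L in one move, else L.
n=0: no move; the opponent has just taken the last counter and therefore loses → W
n=1: the only move is to 0(W), a W ⇒ L
n=2: can move to 1, which is L ⇒ W
n=3: moves to 2(W), 0(W); every one is W ⇒ L
n=4: can move to 3, which is L ⇒ W
n=5: moves to 4(W), 2(W); every one is W ⇒ L
n=6: can move to 5, which is L ⇒ W
n=7: moves to 6(W), 4(W), 0(W); every one is W ⇒ L
n=8: can move to 7, which is L ⇒ W
n=9: moves to 8(W), 6(W), 2(W); every one is W ⇒ L
n=10: can move to 9, which is L ⇒ W
n=11: moves to 10(W), 8(W), 4(W); every one is W ⇒ L
n=12: can move to 11, which is L ⇒ W
n=13: moves to 12(W), 10(W), 6(W); every one is W ⇒ L
n=14: can move to 13, which is L ⇒ W
n=15: moves to 14(W), 12(W), 8(W); every one is W ⇒ L
n=16: can move to 15, which is L ⇒ W
n=17: moves to 16(W), 14(W), 10(W); every one is W ⇒ L
n=18: can move to 17, which is L ⇒ W
n=19: moves to 18(W), 16(W), 12(W); every one is W ⇒ L
n=20: can move to 19, which is L ⇒ W
n=21: moves to 20(W), 18(W), 14(W); every one is W ⇒ L
n=22: can move to 21, which is L ⇒ W
n=23: moves to 22(W), 20(W), 16(W); every one is W ⇒ L
n=24: can move to 23, which is L ⇒ W
n=25: moves to 24(W), 22(W), 18(W); every one is W ⇒ L
n=26: can move to 25, which is L ⇒ W
n=27: moves to 26(W), 24(W), 20(W); every one is W ⇒ L
n=28: can move to 27, which is L ⇒ W
n=29: moves to 28(W), 26(W), 22(W); every one is W ⇒ L
n=30: can move to 29, which is L ⇒ W
n=31: moves to 30(W), 28(W), 24(W); every one is W ⇒ L
n=32: can move to 31, which is L ⇒ W
n=33: moves to 32(W), 30(W), 26(W); every one is W ⇒ L
n=34: can move to 33, which is L ⇒ W
n=35: moves to 34(W), 32(W), 28(W); every one is W ⇒ L
n=36: can move to 35, which is L ⇒ W
L entries with 1 ≤ n ≤ 36 (the range starts at n=1): n = 1, 3, 5, 7, 9, 11, 13, 15, 17, 19, 21, 23, 25, 27, 29, 31, 33, 35; that makes 18.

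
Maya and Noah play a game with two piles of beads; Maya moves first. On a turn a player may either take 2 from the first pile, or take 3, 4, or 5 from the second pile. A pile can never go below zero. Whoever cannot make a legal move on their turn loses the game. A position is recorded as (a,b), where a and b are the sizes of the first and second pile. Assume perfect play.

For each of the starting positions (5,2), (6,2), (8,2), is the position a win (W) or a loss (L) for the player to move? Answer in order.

(5,2): L, (6,2): W, (8,2): L

Work bottom-up. With no move the player to move loses. Otherwise the position is W if at least one move leads to an L position for the opponent, and L if every move leads to a W.
No move ever increases a pile, so every position that can arise here has a ≤ 8 and b ≤ 2; it is enough to label the cells with 0 ≤ a ≤ 8 and 0 ≤ b ≤ 2.
Every move lowers a or b (never raises either), so fill the grid row by row in increasing a, and left to right within a row: each cell's successors are then already labelled.
      b=0  b=1  b=2
a=0:    L    L    L
a=1:    L    L    L
a=2:    W    W    W
a=3:    W    W    W
a=4:    L    L    L
a=5:    L    L    L
a=6:    W    W    W
a=7:    W    W    W
a=8:    L    L    L
Cells with no legal move (terminal, hence L): (0,0), (0,1), (0,2), (1,0), (1,1), (1,2).
The remaining L cells, each justified by listing all of its moves:
(4,0): →(2,0)(W) only, which is W, so L
(4,1): →(2,1)(W) only, which is W, so L
(4,2): →(2,2)(W) only, which is W, so L
(5,0): →(3,0)(W) only, which is W, so L
(5,1): →(3,1)(W) only, which is W, so L
(5,2): →(3,2)(W) only, which is W, so L
(8,0): →(6,0)(W) only, which is W, so L
(8,1): →(6,1)(W) only, which is W, so L
(8,2): →(6,2)(W) only, which is W, so L
Every other cell has at least one move into one of the L cells above, so it is W.
(5,2): one of the L cells justified above, so L
(6,2): the move to (4,2) reaches an L cell, so W
(8,2): one of the L cells justified above, so L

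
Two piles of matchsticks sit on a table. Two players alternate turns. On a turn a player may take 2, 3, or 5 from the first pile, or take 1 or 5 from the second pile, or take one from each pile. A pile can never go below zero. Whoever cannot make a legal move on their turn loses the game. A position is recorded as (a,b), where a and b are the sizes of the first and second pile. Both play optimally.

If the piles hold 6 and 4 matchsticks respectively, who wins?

The first player wins.

Classify positions by backward induction: terminal positions (no move available) are L. From any other position, the mover wins iff some move reaches an L.
No move ever increases a pile, so every position that can arise here has a ≤ 6 and b ≤ 4; it is enough to label the cells with 0 ≤ a ≤ 6 and 0 ≤ b ≤ 4.
Every move lowers a or b (never raises either), so fill the grid row by row in increasing a, and left to right within a row: each cell's successors are then already labelled.
      b=0  b=1  b=2  b=3  b=4
a=0:    L    W    L    W    L
a=1:    L    W    L    W    L
a=2:    W    W    W    W    W
a=3:    W    L    W    L    W
a=4:    W    L    W    L    W
a=5:    W    W    W    W    W
a=6:    W    W    W    W    W
Cells with no legal move (terminal, hence L): (0,0), (1,0).
The remaining L cells, each justified by listing all of its moves:
(0,2): the only move is to (0,1)(W), a W ⇒ L
(0,4): the only move is to (0,3)(W), a W ⇒ L
(1,2): moves to (1,1)(W), (0,1)(W); every one is W ⇒ L
(1,4): moves to (1,3)(W), (0,3)(W); every one is W ⇒ L
(3,1): moves to (1,1)(W), (0,1)(W), (3,0)(W), (2,0)(W); every one is W ⇒ L
(3,3): moves to (1,3)(W), (0,3)(W), (3,2)(W), (2,2)(W); every one is W ⇒ L
(4,1): moves to (2,1)(W), (1,1)(W), (4,0)(W), (3,0)(W); every one is W ⇒ L
(4,3): moves to (2,3)(W), (1,3)(W), (4,2)(W), (3,2)(W); every one is W ⇒ L
Every other cell has at least one move into one of the L cells above, so it is W.
From (6,4) the player to move can move to (1,4), reaching an L position.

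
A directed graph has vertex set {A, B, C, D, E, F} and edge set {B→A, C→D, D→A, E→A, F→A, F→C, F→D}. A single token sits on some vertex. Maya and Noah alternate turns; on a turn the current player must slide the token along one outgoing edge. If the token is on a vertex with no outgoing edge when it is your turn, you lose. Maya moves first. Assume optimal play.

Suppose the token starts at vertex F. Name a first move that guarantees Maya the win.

Build the W/L table. Terminal = L. A non-terminal position is W if it has a move to some L; otherwise it is L.
Every edge goes from a vertex to one that appears earlier in the order A, D, E, C, F, B, so processing vertices in that order labels each vertex after all of its successors.
A: no outgoing edge → L
D: →A(L), so W
E: →A(L), so W
C: →D(W) only, which is W, so L
F: →C(L), so W
B: →A(L), so W
From F, the L positions reachable in one move are: C, A. Any move reaching one of these is winning.

Move to C.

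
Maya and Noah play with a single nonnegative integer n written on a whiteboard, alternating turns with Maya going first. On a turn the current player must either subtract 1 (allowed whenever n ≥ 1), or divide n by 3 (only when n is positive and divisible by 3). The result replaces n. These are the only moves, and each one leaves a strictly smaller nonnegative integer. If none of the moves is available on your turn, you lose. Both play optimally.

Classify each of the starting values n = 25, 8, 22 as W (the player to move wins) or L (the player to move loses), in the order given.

Compute win/loss labels from the base case upward. A position with no move is L. Any other position is W if it can reach an L in one move, else L.
n=0: no move → L
n=1: can move to 0, which is L ⇒ W
n=2: the only move is to 1(W), a W ⇒ L
n=3: can move to 2, which is L ⇒ W
n=4: the only move is to 3(W), a W ⇒ L
n=5: can move to 4, which is L ⇒ W
n=6: can move to 2, which is L ⇒ W
n=7: the only move is to 6(W), a W ⇒ L
n=8: can move to 7, which is L ⇒ W
n=9: moves to 3(W), 8(W); every one is W ⇒ L
n=10: can move to 9, which is L ⇒ W
n=11: the only move is to 10(W), a W ⇒ L
n=12: can move to 4, which is L ⇒ W
n=13: the only move is to 12(W), a W ⇒ L
n=14: can move to 13, which is L ⇒ W
n=15: moves to 5(W), 14(W); every one is W ⇒ L
n=16: can move to 15, which is L ⇒ W
n=17: the only move is to 16(W), a W ⇒ L
n=18: can move to 17, which is L ⇒ W
n=19: the only move is to 18(W), a W ⇒ L
n=20: can move to 19, which is L ⇒ W
n=21: can move to 7, which is L ⇒ W
n=22: the only move is to 21(W), a W ⇒ L
n=23: can move to 22, which is L ⇒ W
n=24: moves to 8(W), 23(W); every one is W ⇒ L
n=25: can move to 24, which is L ⇒ W

25: W, 8: W, 22: L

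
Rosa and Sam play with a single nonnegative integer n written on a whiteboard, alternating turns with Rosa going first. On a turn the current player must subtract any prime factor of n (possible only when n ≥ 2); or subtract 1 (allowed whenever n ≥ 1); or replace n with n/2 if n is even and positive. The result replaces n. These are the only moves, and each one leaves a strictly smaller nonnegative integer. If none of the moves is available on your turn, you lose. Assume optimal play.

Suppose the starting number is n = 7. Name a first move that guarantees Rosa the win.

Move to 0.

Use the standard recursion: the mover loses at a terminal position; elsewhere, the mover wins exactly when some move hands the opponent an L position.
n=0: no move → L
n=1: →0(L), so W
n=2: →0(L), so W
n=3: →0(L), so W
n=4: →2(W), 3(W) — all W, so L
n=5: →0(L), so W
n=6: →4(L), so W
n=7: →0(L), so W
From 7, the L positions reachable in one move are: 0.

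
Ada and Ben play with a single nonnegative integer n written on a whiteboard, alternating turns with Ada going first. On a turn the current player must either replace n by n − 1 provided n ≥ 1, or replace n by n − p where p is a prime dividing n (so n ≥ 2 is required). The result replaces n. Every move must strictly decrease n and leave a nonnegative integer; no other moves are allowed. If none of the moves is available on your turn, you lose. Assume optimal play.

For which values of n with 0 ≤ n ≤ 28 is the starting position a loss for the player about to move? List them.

0, 4, 8, 12, 16, 20, 24, 28

Build the W/L table. Terminal = L. A non-terminal position is W if it has a move to some L; otherwise it is L.
n=0: no move → L
n=1: →0(L), so W
n=2: →0(L), so W
n=3: →0(L), so W
n=4: →2(W), 3(W) — all W, so L
n=5: →0(L), so W
n=6: →4(L), so W
n=7: →0(L), so W
n=8: →6(W), 7(W) — all W, so L
n=9: →8(L), so W
n=10: →8(L), so W
n=11: →0(L), so W
n=12: →9(W), 10(W), 11(W) — all W, so L
n=13: →0(L), so W
n=14: →12(L), so W
n=15: →12(L), so W
n=16: →14(W), 15(W) — all W, so L
n=17: →0(L), so W
n=18: →16(L), so W
n=19: →0(L), so W
n=20: →15(W), 18(W), 19(W) — all W, so L
n=21: →20(L), so W
n=22: →20(L), so W
n=23: →0(L), so W
n=24: →21(W), 22(W), 23(W) — all W, so L
n=25: →20(L), so W
n=26: →24(L), so W
n=27: →24(L), so W
n=28: →21(W), 26(W), 27(W) — all W, so L
The losing starting values of n are exactly the entries labelled L in this table (8 of them).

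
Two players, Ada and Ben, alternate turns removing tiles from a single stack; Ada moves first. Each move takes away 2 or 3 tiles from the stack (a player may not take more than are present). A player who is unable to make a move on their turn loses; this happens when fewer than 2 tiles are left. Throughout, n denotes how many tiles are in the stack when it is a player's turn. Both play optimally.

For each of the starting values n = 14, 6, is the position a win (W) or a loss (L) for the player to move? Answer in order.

14: W, 6: L

Use the standard recursion: the mover loses at a terminal position; elsewhere, the mover wins exactly when some move hands the opponent an L position.
n=0: no move → L
n=1: no move → L
n=2: →0(L), so W
n=3: →1(L), so W
n=4: →1(L), so W
n=5: →3(W), 2(W) — all W, so L
n=6: →4(W), 3(W) — all W, so L
n=7: →5(L), so W
n=8: →6(L), so W
n=9: →6(L), so W
n=10: →8(W), 7(W) — all W, so L
n=11: →9(W), 8(W) — all W, so L
n=12: →10(L), so W
n=13: →11(L), so W
n=14: →11(L), so W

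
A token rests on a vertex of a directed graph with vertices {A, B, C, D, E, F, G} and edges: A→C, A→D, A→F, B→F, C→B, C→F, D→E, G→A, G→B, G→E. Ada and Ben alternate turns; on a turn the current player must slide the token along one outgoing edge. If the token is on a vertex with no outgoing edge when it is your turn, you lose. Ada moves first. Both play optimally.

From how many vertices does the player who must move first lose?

2

Positions with no move are L. A position that does have a move is losing for the player to move precisely when every available move leads to a winning position for the opponent. Fill in the labels:
Every edge goes from a vertex to one that appears earlier in the order E, F, B, D, C, A, G, so processing vertices in that order labels each vertex after all of its successors.
E: no outgoing edge → L
F: no outgoing edge → L
B: W (go to F, an L position)
D: W (go to E, an L position)
C: W (go to F, an L position)
A: W (go to F, an L position)
G: W (go to E, an L position)
The L vertices are E, F; that is 2 in all.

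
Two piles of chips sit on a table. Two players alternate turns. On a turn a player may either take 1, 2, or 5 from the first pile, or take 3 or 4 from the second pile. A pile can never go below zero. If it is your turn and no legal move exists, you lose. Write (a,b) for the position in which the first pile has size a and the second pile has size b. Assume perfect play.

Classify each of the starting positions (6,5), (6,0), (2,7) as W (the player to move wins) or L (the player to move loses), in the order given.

(6,5): W, (6,0): L, (2,7): W

Work bottom-up. With no move the player to move loses. Otherwise the position is W if at least one move leads to an L position for the opponent, and L if every move leads to a W.
No move ever increases a pile, so every position that can arise here has a ≤ 6 and b ≤ 7; it is enough to label the cells with 0 ≤ a ≤ 6 and 0 ≤ b ≤ 7.
Every move lowers a or b (never raises either), so fill the grid row by row in increasing a, and left to right within a row: each cell's successors are then already labelled.
      b=0  b=1  b=2  b=3  b=4  b=5  b=6  b=7
a=0:    L    L    L    W    W    W    W    L
a=1:    W    W    W    L    L    L    W    W
a=2:    W    W    W    W    W    W    L    W
a=3:    L    L    L    W    W    W    W    L
a=4:    W    W    W    L    L    L    W    W
a=5:    W    W    W    W    W    W    L    W
a=6:    L    L    L    W    W    W    W    L
Cells with no legal move (terminal, hence L): (0,0), (0,1), (0,2).
The remaining L cells, each justified by listing all of its moves:
(0,7): →(0,4)(W), (0,3)(W) — all W, so L
(1,3): →(0,3)(W), (1,0)(W) — all W, so L
(1,4): →(0,4)(W), (1,1)(W), (1,0)(W) — all W, so L
(1,5): →(0,5)(W), (1,2)(W), (1,1)(W) — all W, so L
(2,6): →(1,6)(W), (0,6)(W), (2,3)(W), (2,2)(W) — all W, so L
(3,0): →(2,0)(W), (1,0)(W) — all W, so L
(3,1): →(2,1)(W), (1,1)(W) — all W, so L
(3,2): →(2,2)(W), (1,2)(W) — all W, so L
(3,7): →(2,7)(W), (1,7)(W), (3,4)(W), (3,3)(W) — all W, so L
(4,3): →(3,3)(W), (2,3)(W), (4,0)(W) — all W, so L
(4,4): →(3,4)(W), (2,4)(W), (4,1)(W), (4,0)(W) — all W, so L
(4,5): →(3,5)(W), (2,5)(W), (4,2)(W), (4,1)(W) — all W, so L
(5,6): →(4,6)(W), (3,6)(W), (0,6)(W), (5,3)(W), (5,2)(W) — all W, so L
(6,0): →(5,0)(W), (4,0)(W), (1,0)(W) — all W, so L
(6,1): →(5,1)(W), (4,1)(W), (1,1)(W) — all W, so L
(6,2): →(5,2)(W), (4,2)(W), (1,2)(W) — all W, so L
(6,7): →(5,7)(W), (4,7)(W), (1,7)(W), (6,4)(W), (6,3)(W) — all W, so L
Every other cell has at least one move into one of the L cells above, so it is W.
(6,5): the move to (4,5) reaches an L cell, so W
(6,0): one of the L cells justified above, so L
(2,7): the move to (0,7) reaches an L cell, so W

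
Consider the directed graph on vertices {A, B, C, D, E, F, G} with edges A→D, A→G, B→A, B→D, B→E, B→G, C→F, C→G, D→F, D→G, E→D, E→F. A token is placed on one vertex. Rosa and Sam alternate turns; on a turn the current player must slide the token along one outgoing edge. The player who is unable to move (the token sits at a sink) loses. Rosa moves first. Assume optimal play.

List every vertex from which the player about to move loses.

F, G

Work bottom-up. With no move the player to move loses. Otherwise the position is W if at least one move leads to an L position for the opponent, and L if every move leads to a W.
Every edge goes from a vertex to one that appears earlier in the order F, G, D, A, E, B, C, so processing vertices in that order labels each vertex after all of its successors.
F: no outgoing edge → L
G: no outgoing edge → L
D: reaches L-position G → W
A: reaches L-position G → W
E: reaches L-position F → W
B: reaches L-position G → W
C: reaches L-position G → W
The losing starting vertices are exactly the entries labelled L in this table (2 of them).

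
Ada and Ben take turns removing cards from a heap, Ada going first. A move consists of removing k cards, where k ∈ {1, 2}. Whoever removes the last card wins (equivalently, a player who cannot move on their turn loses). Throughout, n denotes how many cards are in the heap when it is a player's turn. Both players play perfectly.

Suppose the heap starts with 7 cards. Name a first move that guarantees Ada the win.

Compute win/loss labels from the base case upward. A position with no move is L. Any other position is W if it can reach an L in one move, else L.
n=0: no move → L
n=1: reaches L-position 0 → W
n=2: reaches L-position 0 → W
n=3: only reaches 2(W), 1(W), all W → L
n=4: reaches L-position 3 → W
n=5: reaches L-position 3 → W
n=6: only reaches 5(W), 4(W), all W → L
n=7: reaches L-position 6 → W
From 7, the L positions reachable in one move are: 6.

Remove 1, leaving 6.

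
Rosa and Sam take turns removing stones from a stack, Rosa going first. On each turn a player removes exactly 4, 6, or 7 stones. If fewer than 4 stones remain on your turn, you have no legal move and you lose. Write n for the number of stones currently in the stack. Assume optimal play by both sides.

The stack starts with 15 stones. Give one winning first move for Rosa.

Build the W/L table. Terminal = L. A non-terminal position is W if it has a move to some L; otherwise it is L.
n=0: no move → L
n=1: no move → L
n=2: no move → L
n=3: no move → L
n=4: W (go to 0, an L position)
n=5: W (go to 1, an L position)
n=6: W (go to 2, an L position)
n=7: W (go to 3, an L position)
n=8: W (go to 2, an L position)
n=9: W (go to 3, an L position)
n=10: W (go to 3, an L position)
n=11: L (options 7(W), 5(W), 4(W) are all W)
n=12: L (options 8(W), 6(W), 5(W) are all W)
n=13: L (options 9(W), 7(W), 6(W) are all W)
n=14: L (options 10(W), 8(W), 7(W) are all W)
n=15: W (go to 11, an L position)
From 15, the L positions reachable in one move are: 11.

Remove 4, leaving 11.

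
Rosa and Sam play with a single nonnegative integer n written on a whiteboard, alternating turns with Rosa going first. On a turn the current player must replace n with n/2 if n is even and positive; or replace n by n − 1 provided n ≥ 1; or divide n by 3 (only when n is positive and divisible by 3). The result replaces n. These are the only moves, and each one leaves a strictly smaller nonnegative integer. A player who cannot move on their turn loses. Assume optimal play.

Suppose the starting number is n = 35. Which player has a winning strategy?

Positions with no move are L. A position that does have a move is losing for the player to move precisely when every available move leads to a winning position for the opponent. Fill in the labels:
n=0: no move → L
n=1: W (go to 0, an L position)
n=2: L (sole option 1(W) is W)
n=3: W (go to 2, an L position)
n=4: W (go to 2, an L position)
n=5: L (sole option 4(W) is W)
n=6: W (go to 2, an L position)
n=7: L (sole option 6(W) is W)
n=8: W (go to 7, an L position)
n=9: L (options 3(W), 8(W) are all W)
n=10: W (go to 5, an L position)
n=11: L (sole option 10(W) is W)
n=12: W (go to 11, an L position)
n=13: L (sole option 12(W) is W)
n=14: W (go to 7, an L position)
n=15: W (go to 5, an L position)
n=16: L (options 8(W), 15(W) are all W)
n=17: W (go to 16, an L position)
n=18: W (go to 9, an L position)
n=19: L (sole option 18(W) is W)
n=20: W (go to 19, an L position)
n=21: W (go to 7, an L position)
n=22: W (go to 11, an L position)
n=23: L (sole option 22(W) is W)
n=24: W (go to 23, an L position)
n=25: L (sole option 24(W) is W)
n=26: W (go to 13, an L position)
n=27: W (go to 9, an L position)
n=28: L (options 14(W), 27(W) are all W)
n=29: W (go to 28, an L position)
n=30: L (options 10(W), 15(W), 29(W) are all W)
n=31: W (go to 30, an L position)
n=32: W (go to 16, an L position)
n=33: W (go to 11, an L position)
n=34: L (options 17(W), 33(W) are all W)
n=35: W (go to 34, an L position)
The starting position 35 is W: Rosa should move to 34, handing over an L position.

Rosa wins.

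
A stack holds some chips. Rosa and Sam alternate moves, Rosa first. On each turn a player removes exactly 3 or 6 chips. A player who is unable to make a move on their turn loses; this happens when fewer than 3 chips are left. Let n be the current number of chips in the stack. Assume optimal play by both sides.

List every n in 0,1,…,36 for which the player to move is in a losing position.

Classify positions by backward induction: terminal positions (no move available) are L. From any other position, the mover wins iff some move reaches an L.
n=0: no move → L
n=1: no move → L
n=2: no move → L
n=3: reaches L-position 0 → W
n=4: reaches L-position 1 → W
n=5: reaches L-position 2 → W
n=6: reaches L-position 0 → W
n=7: reaches L-position 1 → W
n=8: reaches L-position 2 → W
n=9: only reaches 6(W), 3(W), all W → L
n=10: only reaches 7(W), 4(W), all W → L
n=11: only reaches 8(W), 5(W), all W → L
n=12: reaches L-position 9 → W
n=13: reaches L-position 10 → W
n=14: reaches L-position 11 → W
n=15: reaches L-position 9 → W
n=16: reaches L-position 10 → W
n=17: reaches L-position 11 → W
n=18: only reaches 15(W), 12(W), all W → L
n=19: only reaches 16(W), 13(W), all W → L
n=20: only reaches 17(W), 14(W), all W → L
n=21: reaches L-position 18 → W
n=22: reaches L-position 19 → W
n=23: reaches L-position 20 → W
n=24: reaches L-position 18 → W
n=25: reaches L-position 19 → W
n=26: reaches L-position 20 → W
n=27: only reaches 24(W), 21(W), all W → L
n=28: only reaches 25(W), 22(W), all W → L
n=29: only reaches 26(W), 23(W), all W → L
n=30: reaches L-position 27 → W
n=31: reaches L-position 28 → W
n=32: reaches L-position 29 → W
n=33: reaches L-position 27 → W
n=34: reaches L-position 28 → W
n=35: reaches L-position 29 → W
n=36: only reaches 33(W), 30(W), all W → L
Reading off the rows marked L gives the requested list; there are 13 such values of n.

0, 1, 2, 9, 10, 11, 18, 19, 20, 27, 28, 29, 36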